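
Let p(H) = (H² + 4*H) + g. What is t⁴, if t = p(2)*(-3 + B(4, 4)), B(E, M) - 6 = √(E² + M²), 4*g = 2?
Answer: 1106640625/16 + 48046875*√2 ≈ 1.3711e+8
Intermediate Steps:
g = ½ (g = (¼)*2 = ½ ≈ 0.50000)
p(H) = ½ + H² + 4*H (p(H) = (H² + 4*H) + ½ = ½ + H² + 4*H)
B(E, M) = 6 + √(E² + M²)
t = 75/2 + 50*√2 (t = (½ + 2² + 4*2)*(-3 + (6 + √(4² + 4²))) = (½ + 4 + 8)*(-3 + (6 + √(16 + 16))) = 25*(-3 + (6 + √32))/2 = 25*(-3 + (6 + 4*√2))/2 = 25*(3 + 4*√2)/2 = 75/2 + 50*√2 ≈ 108.21)
t⁴ = (75/2 + 50*√2)⁴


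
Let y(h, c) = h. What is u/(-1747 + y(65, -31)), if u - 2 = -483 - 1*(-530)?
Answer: -49/1682 ≈ -0.029132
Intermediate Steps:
u = 49 (u = 2 + (-483 - 1*(-530)) = 2 + (-483 + 530) = 2 + 47 = 49)
u/(-1747 + y(65, -31)) = 49/(-1747 + 65) = 49/(-1682) = 49*(-1/1682) = -49/1682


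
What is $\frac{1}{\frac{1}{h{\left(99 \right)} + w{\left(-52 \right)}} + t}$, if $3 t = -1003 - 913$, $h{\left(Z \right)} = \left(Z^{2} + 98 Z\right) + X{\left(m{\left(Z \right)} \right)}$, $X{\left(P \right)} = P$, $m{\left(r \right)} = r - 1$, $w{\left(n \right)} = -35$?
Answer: $- \frac{19566}{12496151} \approx -0.0015658$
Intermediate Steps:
$m{\left(r \right)} = -1 + r$
$h{\left(Z \right)} = -1 + Z^{2} + 99 Z$ ($h{\left(Z \right)} = \left(Z^{2} + 98 Z\right) + \left(-1 + Z\right) = -1 + Z^{2} + 99 Z$)
$t = - \frac{1916}{3}$ ($t = \frac{-1003 - 913}{3} = \frac{1}{3} \left(-1916\right) = - \frac{1916}{3} \approx -638.67$)
$\frac{1}{\frac{1}{h{\left(99 \right)} + w{\left(-52 \right)}} + t} = \frac{1}{\frac{1}{\left(-1 + 99^{2} + 99 \cdot 99\right) - 35} - \frac{1916}{3}} = \frac{1}{\frac{1}{\left(-1 + 9801 + 9801\right) - 35} - \frac{1916}{3}} = \frac{1}{\frac{1}{19601 - 35} - \frac{1916}{3}} = \frac{1}{\frac{1}{19566} - \frac{1916}{3}} = \frac{1}{- \frac{12496151}{19566}} = - \frac{19566}{12496151}$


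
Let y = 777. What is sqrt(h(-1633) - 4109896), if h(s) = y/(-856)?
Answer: I*sqrt(752867355142)/428 ≈ 2027.3*I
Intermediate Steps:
h(s) = -777/856 (h(s) = 777/(-856) = 777*(-1/856) = -777/856)
sqrt(h(-1633) - 4109896) = sqrt(-777/856 - 4109896) = sqrt(-3518071753/856) = I*sqrt(752867355142)/428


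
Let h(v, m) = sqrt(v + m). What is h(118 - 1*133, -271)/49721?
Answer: I*sqrt(286)/49721 ≈ 0.00034013*I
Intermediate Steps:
h(v, m) = sqrt(m + v)
h(118 - 1*133, -271)/49721 = sqrt(-271 + (118 - 1*133))/49721 = sqrt(-271 + (118 - 133))*(1/49721) = sqrt(-271 - 15)*(1/49721) = sqrt(-286)*(1/49721) = (I*sqrt(286))*(1/49721) = I*sqrt(286)/49721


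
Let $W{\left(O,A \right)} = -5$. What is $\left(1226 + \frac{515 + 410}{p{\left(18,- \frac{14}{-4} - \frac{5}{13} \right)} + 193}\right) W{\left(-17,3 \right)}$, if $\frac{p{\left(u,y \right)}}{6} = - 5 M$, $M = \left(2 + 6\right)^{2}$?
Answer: $- \frac{10581885}{1727} \approx -6127.3$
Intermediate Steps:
$M = 64$ ($M = 8^{2} = 64$)
$p{\left(u,y \right)} = -1920$ ($p{\left(u,y \right)} = 6 \left(\left(-5\right) 64\right) = 6 \left(-320\right) = -1920$)
$\left(1226 + \frac{515 + 410}{p{\left(18,- \frac{14}{-4} - \frac{5}{13} \right)} + 193}\right) W{\left(-17,3 \right)} = \left(1226 + \frac{515 + 410}{-1920 + 193}\right) \left(-5\right) = \left(1226 + \frac{925}{-1727}\right) \left(-5\right) = \left(1226 + 925 \left(- \frac{1}{1727}\right)\right) \left(-5\right) = \left(1226 - \frac{925}{1727}\right) \left(-5\right) = \frac{2116377}{1727} \left(-5\right) = - \frac{10581885}{1727}$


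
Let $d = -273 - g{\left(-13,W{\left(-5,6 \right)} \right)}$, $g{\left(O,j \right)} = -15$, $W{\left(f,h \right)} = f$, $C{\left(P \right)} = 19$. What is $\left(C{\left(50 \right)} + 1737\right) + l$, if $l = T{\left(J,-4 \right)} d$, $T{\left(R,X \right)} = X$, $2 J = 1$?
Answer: $2788$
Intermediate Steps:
$J = \frac{1}{2}$ ($J = \frac{1}{2} \cdot 1 = \frac{1}{2} \approx 0.5$)
$d = -258$ ($d = -273 - -15 = -273 + 15 = -258$)
$l = 1032$ ($l = \left(-4\right) \left(-258\right) = 1032$)
$\left(C{\left(50 \right)} + 1737\right) + l = \left(19 + 1737\right) + 1032 = 1756 + 1032 = 2788$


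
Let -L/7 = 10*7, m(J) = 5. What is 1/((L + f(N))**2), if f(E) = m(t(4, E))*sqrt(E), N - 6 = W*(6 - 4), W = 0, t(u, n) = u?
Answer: 1/(25*(98 - sqrt(6))**2) ≈ 4.3812e-6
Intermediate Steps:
N = 6 (N = 6 + 0*(6 - 4) = 6 + 0*2 = 6 + 0 = 6)
f(E) = 5*sqrt(E)
L = -490 (L = -70*7 = -7*70 = -490)
1/((L + f(N))**2) = 1/((-490 + 5*sqrt(6))**2) = (-490 + 5*sqrt(6))**(-2)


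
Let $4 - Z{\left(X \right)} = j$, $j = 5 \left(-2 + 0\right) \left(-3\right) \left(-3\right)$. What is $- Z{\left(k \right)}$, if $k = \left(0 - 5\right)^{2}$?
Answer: $-94$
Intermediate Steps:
$j = -90$ ($j = 5 \left(\left(-2\right) \left(-3\right)\right) \left(-3\right) = 5 \cdot 6 \left(-3\right) = 30 \left(-3\right) = -90$)
$k = 25$ ($k = \left(-5\right)^{2} = 25$)
$Z{\left(X \right)} = 94$ ($Z{\left(X \right)} = 4 - -90 = 4 + 90 = 94$)
$- Z{\left(k \right)} = \left(-1\right) 94 = -94$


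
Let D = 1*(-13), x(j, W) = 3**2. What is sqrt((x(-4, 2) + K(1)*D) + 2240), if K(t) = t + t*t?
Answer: 3*sqrt(247) ≈ 47.149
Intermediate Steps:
K(t) = t + t**2
x(j, W) = 9
D = -13
sqrt((x(-4, 2) + K(1)*D) + 2240) = sqrt((9 + (1*(1 + 1))*(-13)) + 2240) = sqrt((9 + (1*2)*(-13)) + 2240) = sqrt((9 + 2*(-13)) + 2240) = sqrt((9 - 26) + 2240) = sqrt(-17 + 2240) = sqrt(2223) = 3*sqrt(247)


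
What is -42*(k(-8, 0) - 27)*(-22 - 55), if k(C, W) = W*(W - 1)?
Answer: -87318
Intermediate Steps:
k(C, W) = W*(-1 + W)
-42*(k(-8, 0) - 27)*(-22 - 55) = -42*(0*(-1 + 0) - 27)*(-22 - 55) = -42*(0*(-1) - 27)*(-77) = -42*(0 - 27)*(-77) = -(-1134)*(-77) = -42*2079 = -87318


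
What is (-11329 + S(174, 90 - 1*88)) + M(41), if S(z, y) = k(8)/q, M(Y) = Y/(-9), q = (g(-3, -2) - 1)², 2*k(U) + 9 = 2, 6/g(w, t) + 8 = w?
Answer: -58964779/5202 ≈ -11335.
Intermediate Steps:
g(w, t) = 6/(-8 + w)
k(U) = -7/2 (k(U) = -9/2 + (½)*2 = -9/2 + 1 = -7/2)
q = 289/121 (q = (6/(-8 - 3) - 1)² = (6/(-11) - 1)² = (6*(-1/11) - 1)² = (-6/11 - 1)² = (-17/11)² = 289/121 ≈ 2.3884)
M(Y) = -Y/9 (M(Y) = Y*(-⅑) = -Y/9)
S(z, y) = -847/578 (S(z, y) = -7/(2*289/121) = -7/2*121/289 = -847/578)
(-11329 + S(174, 90 - 1*88)) + M(41) = (-11329 - 847/578) - ⅑*41 = -6549009/578 - 41/9 = -58964779/5202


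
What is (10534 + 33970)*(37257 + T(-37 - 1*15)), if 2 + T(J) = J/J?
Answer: 1658041024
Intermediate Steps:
T(J) = -1 (T(J) = -2 + J/J = -2 + 1 = -1)
(10534 + 33970)*(37257 + T(-37 - 1*15)) = (10534 + 33970)*(37257 - 1) = 44504*37256 = 1658041024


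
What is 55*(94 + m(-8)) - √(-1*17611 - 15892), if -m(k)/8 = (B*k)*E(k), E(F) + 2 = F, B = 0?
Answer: 5170 - I*√33503 ≈ 5170.0 - 183.04*I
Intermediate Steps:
E(F) = -2 + F
m(k) = 0 (m(k) = -8*0*k*(-2 + k) = -0*(-2 + k) = -8*0 = 0)
55*(94 + m(-8)) - √(-1*17611 - 15892) = 55*(94 + 0) - √(-1*17611 - 15892) = 55*94 - √(-17611 - 15892) = 5170 - √(-33503) = 5170 - I*√33503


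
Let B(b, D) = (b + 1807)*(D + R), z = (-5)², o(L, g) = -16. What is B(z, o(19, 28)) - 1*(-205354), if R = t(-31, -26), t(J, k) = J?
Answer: 119250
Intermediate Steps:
R = -31
z = 25
B(b, D) = (-31 + D)*(1807 + b) (B(b, D) = (b + 1807)*(D - 31) = (1807 + b)*(-31 + D) = (-31 + D)*(1807 + b))
B(z, o(19, 28)) - 1*(-205354) = (-56017 - 31*25 + 1807*(-16) - 16*25) - 1*(-205354) = (-56017 - 775 - 28912 - 400) + 205354 = -86104 + 205354 = 119250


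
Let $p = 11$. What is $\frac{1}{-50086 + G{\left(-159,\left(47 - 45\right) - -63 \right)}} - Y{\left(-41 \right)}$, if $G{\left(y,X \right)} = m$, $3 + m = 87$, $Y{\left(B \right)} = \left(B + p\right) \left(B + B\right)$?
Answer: $- \frac{123004921}{50002} \approx -2460.0$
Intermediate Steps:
$Y{\left(B \right)} = 2 B \left(11 + B\right)$ ($Y{\left(B \right)} = \left(B + 11\right) \left(B + B\right) = \left(11 + B\right) 2 B = 2 B \left(11 + B\right)$)
$m = 84$ ($m = -3 + 87 = 84$)
$G{\left(y,X \right)} = 84$
$\frac{1}{-50086 + G{\left(-159,\left(47 - 45\right) - -63 \right)}} - Y{\left(-41 \right)} = \frac{1}{-50086 + 84} - 2 \left(-41\right) \left(11 - 41\right) = \frac{1}{-50002} - 2 \left(-41\right) \left(-30\right) = - \frac{1}{50002} - 2460 = - \frac{123004921}{50002}$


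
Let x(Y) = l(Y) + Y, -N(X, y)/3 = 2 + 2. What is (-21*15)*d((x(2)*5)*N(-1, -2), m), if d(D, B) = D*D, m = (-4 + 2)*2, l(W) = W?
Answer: -18144000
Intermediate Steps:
N(X, y) = -12 (N(X, y) = -3*(2 + 2) = -3*4 = -12)
x(Y) = 2*Y (x(Y) = Y + Y = 2*Y)
m = -4 (m = -2*2 = -4)
d(D, B) = D²
(-21*15)*d((x(2)*5)*N(-1, -2), m) = (-21*15)*(((2*2)*5)*(-12))² = -315*((4*5)*(-12))² = -315*(20*(-12))² = -315*(-240)² = -315*57600 = -18144000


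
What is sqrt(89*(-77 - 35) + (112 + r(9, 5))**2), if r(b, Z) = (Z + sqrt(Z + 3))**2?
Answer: sqrt(11857 + 5800*sqrt(2)) ≈ 141.63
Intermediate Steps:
r(b, Z) = (Z + sqrt(3 + Z))**2
sqrt(89*(-77 - 35) + (112 + r(9, 5))**2) = sqrt(89*(-77 - 35) + (112 + (5 + sqrt(3 + 5))**2)**2) = sqrt(89*(-112) + (112 + (5 + sqrt(8))**2)**2) = sqrt(-9968 + (112 + (5 + 2*sqrt(2))**2)**2)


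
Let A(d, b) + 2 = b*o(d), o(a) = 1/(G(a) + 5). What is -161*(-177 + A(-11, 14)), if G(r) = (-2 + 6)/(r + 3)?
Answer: 254863/9 ≈ 28318.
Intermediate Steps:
G(r) = 4/(3 + r)
o(a) = 1/(5 + 4/(3 + a)) (o(a) = 1/(4/(3 + a) + 5) = 1/(5 + 4/(3 + a)))
A(d, b) = -2 + b*(3 + d)/(19 + 5*d) (A(d, b) = -2 + b*((3 + d)/(19 + 5*d)) = -2 + b*(3 + d)/(19 + 5*d))
-161*(-177 + A(-11, 14)) = -161*(-177 + (-38 - 10*(-11) + 14*(3 - 11))/(19 + 5*(-11))) = -161*(-177 + (-38 + 110 + 14*(-8))/(19 - 55)) = -161*(-177 + (-38 + 110 - 112)/(-36)) = -161*(-177 - 1/36*(-40)) = -161*(-177 + 10/9) = -161*(-1583/9) = 254863/9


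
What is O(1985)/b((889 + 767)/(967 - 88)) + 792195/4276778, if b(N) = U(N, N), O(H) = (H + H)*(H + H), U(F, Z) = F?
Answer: 1234370028668140/147548841 ≈ 8.3658e+6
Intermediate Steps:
O(H) = 4*H² (O(H) = (2*H)*(2*H) = 4*H²)
b(N) = N
O(1985)/b((889 + 767)/(967 - 88)) + 792195/4276778 = (4*1985²)/(((889 + 767)/(967 - 88))) + 792195/4276778 = (4*3940225)/((1656/879)) + 792195*(1/4276778) = 15760900/((1656*(1/879))) + 792195/4276778 = 15760900/(552/293) + 792195/4276778 = 15760900*(293/552) + 792195/4276778 = 1154485925/138 + 792195/4276778 = 1234370028668140/147548841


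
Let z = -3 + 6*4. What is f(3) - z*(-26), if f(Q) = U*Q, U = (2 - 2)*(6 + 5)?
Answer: 546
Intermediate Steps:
z = 21 (z = -3 + 24 = 21)
U = 0 (U = 0*11 = 0)
f(Q) = 0 (f(Q) = 0*Q = 0)
f(3) - z*(-26) = 0 - 1*21*(-26) = 0 - 21*(-26) = 0 + 546 = 546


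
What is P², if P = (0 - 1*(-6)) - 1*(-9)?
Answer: 225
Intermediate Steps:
P = 15 (P = (0 + 6) + 9 = 6 + 9 = 15)
P² = 15² = 225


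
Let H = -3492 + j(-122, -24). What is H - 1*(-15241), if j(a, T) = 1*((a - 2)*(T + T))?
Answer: 17701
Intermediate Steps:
j(a, T) = 2*T*(-2 + a) (j(a, T) = 1*((-2 + a)*(2*T)) = 1*(2*T*(-2 + a)) = 2*T*(-2 + a))
H = 2460 (H = -3492 + 2*(-24)*(-2 - 122) = -3492 + 2*(-24)*(-124) = -3492 + 5952 = 2460)
H - 1*(-15241) = 2460 - 1*(-15241) = 2460 + 15241 = 17701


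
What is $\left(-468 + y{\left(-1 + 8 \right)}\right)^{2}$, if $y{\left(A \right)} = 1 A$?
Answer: $212521$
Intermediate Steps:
$y{\left(A \right)} = A$
$\left(-468 + y{\left(-1 + 8 \right)}\right)^{2} = \left(-468 + \left(-1 + 8\right)\right)^{2} = \left(-468 + 7\right)^{2} = \left(-461\right)^{2} = 212521$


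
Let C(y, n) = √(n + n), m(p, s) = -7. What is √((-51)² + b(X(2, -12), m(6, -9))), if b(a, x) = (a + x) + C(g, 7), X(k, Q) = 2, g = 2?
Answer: √(2596 + √14) ≈ 50.988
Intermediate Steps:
C(y, n) = √2*√n (C(y, n) = √(2*n) = √2*√n)
b(a, x) = a + x + √14 (b(a, x) = (a + x) + √2*√7 = (a + x) + √14 = a + x + √14)
√((-51)² + b(X(2, -12), m(6, -9))) = √((-51)² + (2 - 7 + √14)) = √(2601 + (-5 + √14)) = √(2596 + √14)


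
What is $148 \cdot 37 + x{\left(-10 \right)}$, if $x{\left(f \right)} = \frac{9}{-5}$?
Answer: $\frac{27371}{5} \approx 5474.2$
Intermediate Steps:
$x{\left(f \right)} = - \frac{9}{5}$ ($x{\left(f \right)} = 9 \left(- \frac{1}{5}\right) = - \frac{9}{5}$)
$148 \cdot 37 + x{\left(-10 \right)} = 148 \cdot 37 - \frac{9}{5} = 5476 - \frac{9}{5} = \frac{27371}{5}$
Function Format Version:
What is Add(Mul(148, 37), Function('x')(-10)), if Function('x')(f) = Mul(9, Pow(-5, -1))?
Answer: Rational(27371, 5) ≈ 5474.2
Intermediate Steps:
Function('x')(f) = Rational(-9, 5) (Function('x')(f) = Mul(9, Rational(-1, 5)) = Rational(-9, 5))
Add(Mul(148, 37), Function('x')(-10)) = Add(Mul(148, 37), Rational(-9, 5)) = Add(5476, Rational(-9, 5)) = Rational(27371, 5)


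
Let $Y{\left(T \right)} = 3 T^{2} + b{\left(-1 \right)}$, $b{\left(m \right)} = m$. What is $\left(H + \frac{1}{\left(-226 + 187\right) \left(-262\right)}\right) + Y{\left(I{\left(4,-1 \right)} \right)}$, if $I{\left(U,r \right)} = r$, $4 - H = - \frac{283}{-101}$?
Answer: $\frac{3300515}{1032018} \approx 3.1981$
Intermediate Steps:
$H = \frac{121}{101}$ ($H = 4 - - \frac{283}{-101} = 4 - \left(-283\right) \left(- \frac{1}{101}\right) = 4 - \frac{283}{101} = \frac{121}{101} \approx 1.198$)
$Y{\left(T \right)} = -1 + 3 T^{2}$ ($Y{\left(T \right)} = 3 T^{2} - 1 = -1 + 3 T^{2}$)
$\left(H + \frac{1}{\left(-226 + 187\right) \left(-262\right)}\right) + Y{\left(I{\left(4,-1 \right)} \right)} = \left(\frac{121}{101} + \frac{1}{\left(-226 + 187\right) \left(-262\right)}\right) - \left(1 - 3 \left(-1\right)^{2}\right) = \left(\frac{121}{101} + \frac{1}{-39} \left(- \frac{1}{262}\right)\right) + \left(-1 + 3 \cdot 1\right) = \left(\frac{121}{101} - - \frac{1}{10218}\right) + \left(-1 + 3\right) = \left(\frac{121}{101} + \frac{1}{10218}\right) + 2 = \frac{1236479}{1032018} + 2 = \frac{3300515}{1032018}$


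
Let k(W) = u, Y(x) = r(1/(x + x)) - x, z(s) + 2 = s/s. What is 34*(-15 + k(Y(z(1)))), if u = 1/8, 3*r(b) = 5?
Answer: -2023/4 ≈ -505.75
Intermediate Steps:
r(b) = 5/3 (r(b) = (⅓)*5 = 5/3)
z(s) = -1 (z(s) = -2 + s/s = -2 + 1 = -1)
Y(x) = 5/3 - x
u = ⅛ ≈ 0.12500
k(W) = ⅛
34*(-15 + k(Y(z(1)))) = 34*(-15 + ⅛) = 34*(-119/8) = -2023/4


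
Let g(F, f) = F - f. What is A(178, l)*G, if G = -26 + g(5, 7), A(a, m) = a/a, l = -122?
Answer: -28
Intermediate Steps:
A(a, m) = 1
G = -28 (G = -26 + (5 - 1*7) = -26 + (5 - 7) = -26 - 2 = -28)
A(178, l)*G = 1*(-28) = -28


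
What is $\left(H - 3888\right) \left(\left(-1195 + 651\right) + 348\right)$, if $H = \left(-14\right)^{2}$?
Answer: $723632$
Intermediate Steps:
$H = 196$
$\left(H - 3888\right) \left(\left(-1195 + 651\right) + 348\right) = \left(196 - 3888\right) \left(\left(-1195 + 651\right) + 348\right) = - 3692 \left(-544 + 348\right) = \left(-3692\right) \left(-196\right) = 723632$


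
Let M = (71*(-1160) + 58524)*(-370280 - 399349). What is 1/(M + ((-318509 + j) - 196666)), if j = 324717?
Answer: 1/18344686386 ≈ 5.4512e-11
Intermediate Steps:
M = 18344876844 (M = (-82360 + 58524)*(-769629) = -23836*(-769629) = 18344876844)
1/(M + ((-318509 + j) - 196666)) = 1/(18344876844 + ((-318509 + 324717) - 196666)) = 1/(18344876844 + (6208 - 196666)) = 1/(18344876844 - 190458) = 1/18344686386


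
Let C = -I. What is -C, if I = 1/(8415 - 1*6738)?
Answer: 1/1677 ≈ 0.00059630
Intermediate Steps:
I = 1/1677 (I = 1/(8415 - 6738) = 1/1677 ≈ 0.00059630)
C = -1/1677 (C = -1*1/1677 = -1/1677 ≈ -0.00059630)
-C = -1*(-1/1677) = 1/1677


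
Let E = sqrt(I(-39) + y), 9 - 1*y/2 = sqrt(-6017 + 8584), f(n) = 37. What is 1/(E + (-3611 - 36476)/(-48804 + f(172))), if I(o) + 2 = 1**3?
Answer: -1/(-40087/48767 - sqrt(17 - 2*sqrt(2567))) ≈ 0.0096699 - 0.10803*I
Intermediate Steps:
y = 18 - 2*sqrt(2567) (y = 18 - 2*sqrt(-6017 + 8584) = 18 - 2*sqrt(2567) ≈ -83.331)
I(o) = -1 (I(o) = -2 + 1**3 = -2 + 1 = -1)
E = sqrt(17 - 2*sqrt(2567)) (E = sqrt(-1 + (18 - 2*sqrt(2567))) = sqrt(17 - 2*sqrt(2567)) ≈ 9.1832*I)
1/(E + (-3611 - 36476)/(-48804 + f(172))) = 1/(sqrt(17 - 2*sqrt(2567)) + (-3611 - 36476)/(-48804 + 37)) = 1/(sqrt(17 - 2*sqrt(2567)) - 40087/(-48767)) = 1/(sqrt(17 - 2*sqrt(2567)) - 40087*(-1/48767)) = 1/(sqrt(17 - 2*sqrt(2567)) + 40087/48767) = 1/(40087/48767 + sqrt(17 - 2*sqrt(2567)))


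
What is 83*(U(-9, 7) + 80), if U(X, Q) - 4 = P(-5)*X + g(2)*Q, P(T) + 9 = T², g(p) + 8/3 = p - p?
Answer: -19588/3 ≈ -6529.3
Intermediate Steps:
g(p) = -8/3 (g(p) = -8/3 + (p - p) = -8/3 + 0 = -8/3)
P(T) = -9 + T²
U(X, Q) = 4 + 16*X - 8*Q/3 (U(X, Q) = 4 + ((-9 + (-5)²)*X - 8*Q/3) = 4 + ((-9 + 25)*X - 8*Q/3) = 4 + (16*X - 8*Q/3) = 4 + 16*X - 8*Q/3)
83*(U(-9, 7) + 80) = 83*((4 + 16*(-9) - 8/3*7) + 80) = 83*((4 - 144 - 56/3) + 80) = 83*(-476/3 + 80) = 83*(-236/3) = -19588/3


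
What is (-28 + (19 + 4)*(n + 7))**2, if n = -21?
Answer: 122500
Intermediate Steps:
(-28 + (19 + 4)*(n + 7))**2 = (-28 + (19 + 4)*(-21 + 7))**2 = (-28 + 23*(-14))**2 = (-28 - 322)**2 = (-350)**2 = 122500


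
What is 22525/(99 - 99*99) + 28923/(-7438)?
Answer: -112037974/18040869 ≈ -6.2102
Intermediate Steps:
22525/(99 - 99*99) + 28923/(-7438) = 22525/(99 - 9801) + 28923*(-1/7438) = 22525/(-9702) - 28923/7438 = 22525*(-1/9702) - 28923/7438 = -22525/9702 - 28923/7438 = -112037974/18040869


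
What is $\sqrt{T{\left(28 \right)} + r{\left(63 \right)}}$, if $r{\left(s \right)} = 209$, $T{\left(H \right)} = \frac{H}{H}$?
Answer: $\sqrt{210} \approx 14.491$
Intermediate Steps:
$T{\left(H \right)} = 1$
$\sqrt{T{\left(28 \right)} + r{\left(63 \right)}} = \sqrt{1 + 209} = \sqrt{210}$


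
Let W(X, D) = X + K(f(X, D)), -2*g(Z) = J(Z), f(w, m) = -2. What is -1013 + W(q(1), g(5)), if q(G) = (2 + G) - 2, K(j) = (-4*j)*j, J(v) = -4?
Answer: -1028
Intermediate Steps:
K(j) = -4*j**2
g(Z) = 2 (g(Z) = -1/2*(-4) = 2)
q(G) = G
W(X, D) = -16 + X (W(X, D) = X - 4*(-2)**2 = X - 4*4 = X - 16 = -16 + X)
-1013 + W(q(1), g(5)) = -1013 + (-16 + 1) = -1013 - 15 = -1028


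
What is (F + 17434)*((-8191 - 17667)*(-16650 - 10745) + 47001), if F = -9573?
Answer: 5568943947371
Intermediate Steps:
(F + 17434)*((-8191 - 17667)*(-16650 - 10745) + 47001) = (-9573 + 17434)*((-8191 - 17667)*(-16650 - 10745) + 47001) = 7861*(-25858*(-27395) + 47001) = 7861*(708379910 + 47001) = 7861*708426911 = 5568943947371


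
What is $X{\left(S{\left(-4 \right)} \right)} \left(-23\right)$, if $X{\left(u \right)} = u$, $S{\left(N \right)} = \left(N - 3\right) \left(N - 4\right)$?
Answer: $-1288$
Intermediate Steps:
$S{\left(N \right)} = \left(-4 + N\right) \left(-3 + N\right)$ ($S{\left(N \right)} = \left(-3 + N\right) \left(-4 + N\right) = \left(-4 + N\right) \left(-3 + N\right)$)
$X{\left(S{\left(-4 \right)} \right)} \left(-23\right) = \left(12 + \left(-4\right)^{2} - -28\right) \left(-23\right) = \left(12 + 16 + 28\right) \left(-23\right) = 56 \left(-23\right) = -1288$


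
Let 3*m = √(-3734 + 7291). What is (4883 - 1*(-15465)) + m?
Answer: 20348 + √3557/3 ≈ 20368.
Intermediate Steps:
m = √3557/3 (m = √(-3734 + 7291)/3 = √3557/3 ≈ 19.880)
(4883 - 1*(-15465)) + m = (4883 - 1*(-15465)) + √3557/3 = (4883 + 15465) + √3557/3 = 20348 + √3557/3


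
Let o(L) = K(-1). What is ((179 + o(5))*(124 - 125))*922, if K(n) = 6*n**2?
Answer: -170570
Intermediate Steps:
o(L) = 6 (o(L) = 6*(-1)**2 = 6*1 = 6)
((179 + o(5))*(124 - 125))*922 = ((179 + 6)*(124 - 125))*922 = (185*(-1))*922 = -185*922 = -170570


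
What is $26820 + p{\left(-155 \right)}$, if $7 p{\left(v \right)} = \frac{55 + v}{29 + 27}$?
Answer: $\frac{2628335}{98} \approx 26820.0$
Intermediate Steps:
$p{\left(v \right)} = \frac{55}{392} + \frac{v}{392}$ ($p{\left(v \right)} = \frac{\left(55 + v\right) \frac{1}{29 + 27}}{7} = \frac{\left(55 + v\right) \frac{1}{56}}{7} = \frac{\frac{55}{56} + \frac{v}{56}}{7} = \frac{55}{392} + \frac{v}{392}$)
$26820 + p{\left(-155 \right)} = 26820 + \left(\frac{55}{392} + \frac{1}{392} \left(-155\right)\right) = 26820 + \left(\frac{55}{392} - \frac{155}{392}\right) = 26820 - \frac{25}{98} = \frac{2628335}{98}$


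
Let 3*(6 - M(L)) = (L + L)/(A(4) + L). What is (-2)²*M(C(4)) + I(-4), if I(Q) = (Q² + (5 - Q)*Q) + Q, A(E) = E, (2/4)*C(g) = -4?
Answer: -16/3 ≈ -5.3333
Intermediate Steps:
C(g) = -8 (C(g) = 2*(-4) = -8)
M(L) = 6 - 2*L/(3*(4 + L)) (M(L) = 6 - (L + L)/(3*(4 + L)) = 6 - 2*L/(3*(4 + L)))
I(Q) = Q + Q² + Q*(5 - Q) (I(Q) = (Q² + Q*(5 - Q)) + Q = Q + Q² + Q*(5 - Q))
(-2)²*M(C(4)) + I(-4) = (-2)²*(8*(9 + 2*(-8))/(3*(4 - 8))) + 6*(-4) = 4*((8/3)*(9 - 16)/(-4)) - 24 = 4*((8/3)*(-¼)*(-7)) - 24 = 4*(14/3) - 24 = 56/3 - 24 = -16/3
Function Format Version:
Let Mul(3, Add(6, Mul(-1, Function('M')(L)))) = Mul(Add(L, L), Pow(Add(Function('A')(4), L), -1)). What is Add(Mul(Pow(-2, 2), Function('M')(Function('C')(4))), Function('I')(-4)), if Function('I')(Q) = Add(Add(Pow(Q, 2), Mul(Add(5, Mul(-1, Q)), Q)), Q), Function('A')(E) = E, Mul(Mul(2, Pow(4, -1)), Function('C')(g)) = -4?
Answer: Rational(-16, 3) ≈ -5.3333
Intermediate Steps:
Function('C')(g) = -8 (Function('C')(g) = Mul(2, -4) = -8)
Function('M')(L) = Add(6, Mul(Rational(-2, 3), L, Pow(Add(4, L), -1))) (Function('M')(L) = Add(6, Mul(Rational(-1, 3), Mul(Add(L, L), Pow(Add(4, L), -1)))) = Add(6, Mul(Rational(-1, 3), Mul(Mul(2, L), Pow(Add(4, L), -1)))) = Add(6, Mul(Rational(-1, 3), Mul(2, L, Pow(Add(4, L), -1)))) = Add(6, Mul(Rational(-2, 3), L, Pow(Add(4, L), -1))))
Function('I')(Q) = Add(Q, Pow(Q, 2), Mul(Q, Add(5, Mul(-1, Q)))) (Function('I')(Q) = Add(Add(Pow(Q, 2), Mul(Q, Add(5, Mul(-1, Q)))), Q) = Add(Q, Pow(Q, 2), Mul(Q, Add(5, Mul(-1, Q)))))
Add(Mul(Pow(-2, 2), Function('M')(Function('C')(4))), Function('I')(-4)) = Add(Mul(Pow(-2, 2), Mul(Rational(8, 3), Pow(Add(4, -8), -1), Add(9, Mul(2, -8)))), Mul(6, -4)) = Add(Mul(4, Mul(Rational(8, 3), Pow(-4, -1), Add(9, -16))), -24) = Add(Mul(4, Mul(Rational(8, 3), Rational(-1, 4), -7)), -24) = Add(Mul(4, Rational(14, 3)), -24) = Add(Rational(56, 3), -24) = Rational(-16, 3)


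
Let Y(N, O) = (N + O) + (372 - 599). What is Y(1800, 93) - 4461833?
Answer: -4460167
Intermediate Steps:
Y(N, O) = -227 + N + O (Y(N, O) = (N + O) - 227 = -227 + N + O)
Y(1800, 93) - 4461833 = (-227 + 1800 + 93) - 4461833 = 1666 - 4461833 = -4460167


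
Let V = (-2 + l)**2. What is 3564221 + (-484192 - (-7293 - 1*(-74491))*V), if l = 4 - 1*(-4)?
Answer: 660901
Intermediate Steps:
l = 8 (l = 4 + 4 = 8)
V = 36 (V = (-2 + 8)**2 = 6**2 = 36)
3564221 + (-484192 - (-7293 - 1*(-74491))*V) = 3564221 + (-484192 - (-7293 - 1*(-74491))*36) = 3564221 + (-484192 - (-7293 + 74491)*36) = 3564221 + (-484192 - 67198*36) = 3564221 + (-484192 - 1*2419128) = 3564221 + (-484192 - 2419128) = 3564221 - 2903320 = 660901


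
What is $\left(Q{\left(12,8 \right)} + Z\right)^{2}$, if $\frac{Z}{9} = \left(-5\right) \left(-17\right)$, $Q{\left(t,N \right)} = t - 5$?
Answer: $595984$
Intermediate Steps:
$Q{\left(t,N \right)} = -5 + t$
$Z = 765$ ($Z = 9 \left(\left(-5\right) \left(-17\right)\right) = 9 \cdot 85 = 765$)
$\left(Q{\left(12,8 \right)} + Z\right)^{2} = \left(\left(-5 + 12\right) + 765\right)^{2} = \left(7 + 765\right)^{2} = 772^{2} = 595984$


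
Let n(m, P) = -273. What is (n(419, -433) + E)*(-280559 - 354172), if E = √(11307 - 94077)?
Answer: 173281563 - 634731*I*√82770 ≈ 1.7328e+8 - 1.8261e+8*I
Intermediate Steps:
E = I*√82770 (E = √(-82770) = I*√82770 ≈ 287.7*I)
(n(419, -433) + E)*(-280559 - 354172) = (-273 + I*√82770)*(-280559 - 354172) = (-273 + I*√82770)*(-634731) = 173281563 - 634731*I*√82770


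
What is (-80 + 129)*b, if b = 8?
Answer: 392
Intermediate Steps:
(-80 + 129)*b = (-80 + 129)*8 = 49*8 = 392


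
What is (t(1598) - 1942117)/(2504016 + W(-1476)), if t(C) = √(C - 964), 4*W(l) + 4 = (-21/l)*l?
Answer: -7768468/10016039 + 4*√634/10016039 ≈ -0.77559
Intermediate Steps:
W(l) = -25/4 (W(l) = -1 + ((-21/l)*l)/4 = -1 + (¼)*(-21) = -1 - 21/4 = -25/4)
t(C) = √(-964 + C)
(t(1598) - 1942117)/(2504016 + W(-1476)) = (√(-964 + 1598) - 1942117)/(2504016 - 25/4) = (√634 - 1942117)/(10016039/4) = (-1942117 + √634)*(4/10016039) = -7768468/10016039 + 4*√634/10016039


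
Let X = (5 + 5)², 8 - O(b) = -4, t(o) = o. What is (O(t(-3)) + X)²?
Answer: 12544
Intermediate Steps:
O(b) = 12 (O(b) = 8 - 1*(-4) = 8 + 4 = 12)
X = 100 (X = 10² = 100)
(O(t(-3)) + X)² = (12 + 100)² = 112² = 12544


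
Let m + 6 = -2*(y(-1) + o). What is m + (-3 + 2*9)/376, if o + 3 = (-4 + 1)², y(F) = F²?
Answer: -7505/376 ≈ -19.960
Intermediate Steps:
o = 6 (o = -3 + (-4 + 1)² = -3 + (-3)² = -3 + 9 = 6)
m = -20 (m = -6 - 2*((-1)² + 6) = -6 - 2*(1 + 6) = -6 - 2*7 = -6 - 14 = -20)
m + (-3 + 2*9)/376 = -20 + (-3 + 2*9)/376 = -20 + (-3 + 18)*(1/376) = -20 + 15*(1/376) = -20 + 15/376 = -7505/376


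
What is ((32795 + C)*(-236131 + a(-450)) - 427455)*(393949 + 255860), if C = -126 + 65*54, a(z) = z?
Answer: -5562164544032286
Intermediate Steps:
C = 3384 (C = -126 + 3510 = 3384)
((32795 + C)*(-236131 + a(-450)) - 427455)*(393949 + 255860) = ((32795 + 3384)*(-236131 - 450) - 427455)*(393949 + 255860) = (36179*(-236581) - 427455)*649809 = (-8559263999 - 427455)*649809 = -8559691454*649809 = -5562164544032286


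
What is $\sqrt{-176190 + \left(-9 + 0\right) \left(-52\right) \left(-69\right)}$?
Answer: $i \sqrt{208482} \approx 456.6 i$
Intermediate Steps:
$\sqrt{-176190 + \left(-9 + 0\right) \left(-52\right) \left(-69\right)} = \sqrt{-176190 + \left(-9\right) \left(-52\right) \left(-69\right)} = \sqrt{-176190 + 468 \left(-69\right)} = \sqrt{-176190 - 32292} = \sqrt{-208482} = i \sqrt{208482}$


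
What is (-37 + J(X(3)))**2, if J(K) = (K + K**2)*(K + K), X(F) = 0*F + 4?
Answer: 15129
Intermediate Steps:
X(F) = 4 (X(F) = 0 + 4 = 4)
J(K) = 2*K*(K + K**2) (J(K) = (K + K**2)*(2*K) = 2*K*(K + K**2))
(-37 + J(X(3)))**2 = (-37 + 2*4**2*(1 + 4))**2 = (-37 + 2*16*5)**2 = (-37 + 160)**2 = 123**2 = 15129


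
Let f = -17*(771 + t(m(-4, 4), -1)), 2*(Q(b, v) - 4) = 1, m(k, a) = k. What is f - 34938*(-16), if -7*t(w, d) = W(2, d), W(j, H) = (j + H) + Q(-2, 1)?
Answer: 7642801/14 ≈ 5.4591e+5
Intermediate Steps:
Q(b, v) = 9/2 (Q(b, v) = 4 + (1/2)*1 = 4 + 1/2 = 9/2)
W(j, H) = 9/2 + H + j (W(j, H) = (j + H) + 9/2 = (H + j) + 9/2 = 9/2 + H + j)
t(w, d) = -13/14 - d/7 (t(w, d) = -(9/2 + d + 2)/7 = -(13/2 + d)/7 = -13/14 - d/7)
f = -183311/14 (f = -17*(771 + (-13/14 - 1/7*(-1))) = -17*(771 + (-13/14 + 1/7)) = -17*(771 - 11/14) = -17*10783/14 = -183311/14 ≈ -13094.)
f - 34938*(-16) = -183311/14 - 34938*(-16) = -183311/14 + 559008 = 7642801/14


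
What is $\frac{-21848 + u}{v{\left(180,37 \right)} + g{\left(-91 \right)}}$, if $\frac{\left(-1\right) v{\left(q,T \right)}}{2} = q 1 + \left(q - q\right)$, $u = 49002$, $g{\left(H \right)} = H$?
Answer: $- \frac{27154}{451} \approx -60.208$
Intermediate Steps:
$v{\left(q,T \right)} = - 2 q$ ($v{\left(q,T \right)} = - 2 \left(q 1 + \left(q - q\right)\right) = - 2 \left(q + 0\right) = - 2 q$)
$\frac{-21848 + u}{v{\left(180,37 \right)} + g{\left(-91 \right)}} = \frac{-21848 + 49002}{\left(-2\right) 180 - 91} = \frac{27154}{-360 - 91} = \frac{27154}{-451} = 27154 \left(- \frac{1}{451}\right) = - \frac{27154}{451}$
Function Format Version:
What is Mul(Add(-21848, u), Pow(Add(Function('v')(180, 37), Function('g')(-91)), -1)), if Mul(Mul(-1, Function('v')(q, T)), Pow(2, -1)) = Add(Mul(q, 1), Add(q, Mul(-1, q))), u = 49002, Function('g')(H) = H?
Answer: Rational(-27154, 451) ≈ -60.208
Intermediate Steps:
Function('v')(q, T) = Mul(-2, q) (Function('v')(q, T) = Mul(-2, Add(Mul(q, 1), Add(q, Mul(-1, q)))) = Mul(-2, Add(q, 0)) = Mul(-2, q))
Mul(Add(-21848, u), Pow(Add(Function('v')(180, 37), Function('g')(-91)), -1)) = Mul(Add(-21848, 49002), Pow(Add(Mul(-2, 180), -91), -1)) = Mul(27154, Pow(Add(-360, -91), -1)) = Mul(27154, Pow(-451, -1)) = Mul(27154, Rational(-1, 451)) = Rational(-27154, 451)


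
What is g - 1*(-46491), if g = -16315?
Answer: 30176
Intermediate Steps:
g - 1*(-46491) = -16315 - 1*(-46491) = -16315 + 46491 = 30176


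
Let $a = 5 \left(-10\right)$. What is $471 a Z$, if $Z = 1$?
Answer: $-23550$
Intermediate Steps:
$a = -50$
$471 a Z = 471 \left(\left(-50\right) 1\right) = 471 \left(-50\right) = -23550$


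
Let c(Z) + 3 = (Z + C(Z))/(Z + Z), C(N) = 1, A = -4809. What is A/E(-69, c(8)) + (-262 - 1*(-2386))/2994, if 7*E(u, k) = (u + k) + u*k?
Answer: -22351450/64371 ≈ -347.23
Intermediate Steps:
c(Z) = -3 + (1 + Z)/(2*Z) (c(Z) = -3 + (Z + 1)/(Z + Z) = -3 + (1 + Z)/((2*Z)) = -3 + (1 + Z)*(1/(2*Z)) = -3 + (1 + Z)/(2*Z))
E(u, k) = k/7 + u/7 + k*u/7 (E(u, k) = ((u + k) + u*k)/7 = ((k + u) + k*u)/7 = (k + u + k*u)/7 = k/7 + u/7 + k*u/7)
A/E(-69, c(8)) + (-262 - 1*(-2386))/2994 = -4809/(((½)*(1 - 5*8)/8)/7 + (⅐)*(-69) + (⅐)*((½)*(1 - 5*8)/8)*(-69)) + (-262 - 1*(-2386))/2994 = -4809/(((½)*(⅛)*(1 - 40))/7 - 69/7 + (⅐)*((½)*(⅛)*(1 - 40))*(-69)) + (-262 + 2386)*(1/2994) = -4809/(((½)*(⅛)*(-39))/7 - 69/7 + (⅐)*((½)*(⅛)*(-39))*(-69)) + 2124*(1/2994) = -4809/((⅐)*(-39/16) - 69/7 + (⅐)*(-39/16)*(-69)) + 354/499 = -4809/(-39/112 - 69/7 + 2691/112) + 354/499 = -4809/387/28 + 354/499 = -4809*28/387 + 354/499 = -44884/129 + 354/499 = -22351450/64371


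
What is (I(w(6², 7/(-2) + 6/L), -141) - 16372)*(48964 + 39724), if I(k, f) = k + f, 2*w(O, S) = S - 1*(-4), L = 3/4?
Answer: -1464128020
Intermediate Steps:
L = ¾ (L = 3*(¼) = ¾ ≈ 0.75000)
w(O, S) = 2 + S/2 (w(O, S) = (S - 1*(-4))/2 = (S + 4)/2 = (4 + S)/2 = 2 + S/2)
I(k, f) = f + k
(I(w(6², 7/(-2) + 6/L), -141) - 16372)*(48964 + 39724) = ((-141 + (2 + (7/(-2) + 6/(¾))/2)) - 16372)*(48964 + 39724) = ((-141 + (2 + (7*(-½) + 6*(4/3))/2)) - 16372)*88688 = ((-141 + (2 + (-7/2 + 8)/2)) - 16372)*88688 = ((-141 + (2 + (½)*(9/2))) - 16372)*88688 = ((-141 + (2 + 9/4)) - 16372)*88688 = ((-141 + 17/4) - 16372)*88688 = (-547/4 - 16372)*88688 = -66035/4*88688 = -1464128020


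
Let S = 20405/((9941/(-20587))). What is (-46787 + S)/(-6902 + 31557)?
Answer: -885187302/245095355 ≈ -3.6116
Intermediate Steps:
S = -420077735/9941 (S = 20405/((9941*(-1/20587))) = 20405/(-9941/20587) = 20405*(-20587/9941) = -420077735/9941 ≈ -42257.)
(-46787 + S)/(-6902 + 31557) = (-46787 - 420077735/9941)/(-6902 + 31557) = -885187302/9941/24655 = -885187302/9941*1/24655 = -885187302/245095355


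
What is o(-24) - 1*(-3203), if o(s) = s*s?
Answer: 3779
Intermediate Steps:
o(s) = s²
o(-24) - 1*(-3203) = (-24)² - 1*(-3203) = 576 + 3203 = 3779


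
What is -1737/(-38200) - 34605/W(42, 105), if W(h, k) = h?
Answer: -220306341/267400 ≈ -823.88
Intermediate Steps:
-1737/(-38200) - 34605/W(42, 105) = -1737/(-38200) - 34605/42 = -1737*(-1/38200) - 34605*1/42 = 1737/38200 - 11535/14 = -220306341/267400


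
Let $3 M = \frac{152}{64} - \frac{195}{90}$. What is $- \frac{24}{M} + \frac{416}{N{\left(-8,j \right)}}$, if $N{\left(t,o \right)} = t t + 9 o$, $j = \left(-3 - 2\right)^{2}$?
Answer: $- \frac{497312}{1445} \approx -344.16$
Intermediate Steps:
$M = \frac{5}{72}$ ($M = \frac{\frac{152}{64} - \frac{195}{90}}{3} = \frac{152 \cdot \frac{1}{64} - \frac{13}{6}}{3} = \frac{\frac{19}{8} - \frac{13}{6}}{3} = \frac{1}{3} \cdot \frac{5}{24} = \frac{5}{72} \approx 0.069444$)
$j = 25$ ($j = \left(-5\right)^{2} = 25$)
$N{\left(t,o \right)} = t^{2} + 9 o$
$- \frac{24}{M} + \frac{416}{N{\left(-8,j \right)}} = - \frac{24}{\frac{5}{72}} + \frac{416}{\left(-8\right)^{2} + 9 \cdot 25} = \left(-24\right) \frac{72}{5} + \frac{416}{64 + 225} = - \frac{1728}{5} + \frac{416}{289} = - \frac{497312}{1445}$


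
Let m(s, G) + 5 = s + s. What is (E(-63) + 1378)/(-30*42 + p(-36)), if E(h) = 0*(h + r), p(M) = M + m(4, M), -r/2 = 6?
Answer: -1378/1293 ≈ -1.0657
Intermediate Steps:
m(s, G) = -5 + 2*s (m(s, G) = -5 + (s + s) = -5 + 2*s)
r = -12 (r = -2*6 = -12)
p(M) = 3 + M (p(M) = M + (-5 + 2*4) = M + (-5 + 8) = M + 3 = 3 + M)
E(h) = 0 (E(h) = 0*(h - 12) = 0*(-12 + h) = 0)
(E(-63) + 1378)/(-30*42 + p(-36)) = (0 + 1378)/(-30*42 + (3 - 36)) = 1378/(-1260 - 33) = 1378/(-1293) = 1378*(-1/1293) = -1378/1293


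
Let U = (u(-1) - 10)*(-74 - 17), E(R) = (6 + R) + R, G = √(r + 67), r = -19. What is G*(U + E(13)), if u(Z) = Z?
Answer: 4132*√3 ≈ 7156.8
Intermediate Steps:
G = 4*√3 (G = √(-19 + 67) = √48 = 4*√3 ≈ 6.9282)
E(R) = 6 + 2*R
U = 1001 (U = (-1 - 10)*(-74 - 17) = -11*(-91) = 1001)
G*(U + E(13)) = (4*√3)*(1001 + (6 + 2*13)) = (4*√3)*(1001 + (6 + 26)) = (4*√3)*(1001 + 32) = (4*√3)*1033 = 4132*√3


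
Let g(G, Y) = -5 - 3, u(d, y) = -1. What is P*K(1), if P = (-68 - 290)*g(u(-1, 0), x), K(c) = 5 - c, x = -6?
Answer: 11456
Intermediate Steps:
g(G, Y) = -8
P = 2864 (P = (-68 - 290)*(-8) = -358*(-8) = 2864)
P*K(1) = 2864*(5 - 1*1) = 2864*(5 - 1) = 2864*4 = 11456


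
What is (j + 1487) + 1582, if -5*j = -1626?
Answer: 16971/5 ≈ 3394.2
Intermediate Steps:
j = 1626/5 (j = -⅕*(-1626) = 1626/5 ≈ 325.20)
(j + 1487) + 1582 = (1626/5 + 1487) + 1582 = 9061/5 + 1582 = 16971/5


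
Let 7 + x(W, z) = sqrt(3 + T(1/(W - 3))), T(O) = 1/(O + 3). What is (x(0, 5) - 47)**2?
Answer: 23355/8 - 81*sqrt(6) ≈ 2721.0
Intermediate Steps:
T(O) = 1/(3 + O)
x(W, z) = -7 + sqrt(3 + 1/(3 + 1/(-3 + W))) (x(W, z) = -7 + sqrt(3 + 1/(3 + 1/(W - 3))) = -7 + sqrt(3 + 1/(3 + 1/(-3 + W))))
(x(0, 5) - 47)**2 = ((-7 + sqrt((-27 + 10*0)/(-8 + 3*0))) - 47)**2 = ((-7 + sqrt((-27 + 0)/(-8 + 0))) - 47)**2 = ((-7 + sqrt(-27/(-8))) - 47)**2 = ((-7 + sqrt(-1/8*(-27))) - 47)**2 = ((-7 + sqrt(27/8)) - 47)**2 = ((-7 + 3*sqrt(6)/4) - 47)**2 = (-54 + 3*sqrt(6)/4)**2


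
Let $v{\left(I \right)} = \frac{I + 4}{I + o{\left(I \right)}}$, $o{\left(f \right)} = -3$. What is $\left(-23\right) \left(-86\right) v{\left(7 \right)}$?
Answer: $\frac{10879}{2} \approx 5439.5$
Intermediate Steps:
$v{\left(I \right)} = \frac{4 + I}{-3 + I}$ ($v{\left(I \right)} = \frac{I + 4}{I - 3} = \frac{4 + I}{-3 + I}$)
$\left(-23\right) \left(-86\right) v{\left(7 \right)} = \left(-23\right) \left(-86\right) \frac{4 + 7}{-3 + 7} = 1978 \cdot \frac{1}{4} \cdot 11 = 1978 \cdot \frac{11}{4} = \frac{10879}{2}$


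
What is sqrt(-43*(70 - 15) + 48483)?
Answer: sqrt(46118) ≈ 214.75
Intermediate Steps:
sqrt(-43*(70 - 15) + 48483) = sqrt(-43*55 + 48483) = sqrt(-2365 + 48483) = sqrt(46118)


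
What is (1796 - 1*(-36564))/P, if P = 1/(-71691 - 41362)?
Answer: -4336713080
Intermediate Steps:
P = -1/113053 (P = 1/(-113053) = -1/113053 ≈ -8.8454e-6)
(1796 - 1*(-36564))/P = (1796 - 1*(-36564))/(-1/113053) = (1796 + 36564)*(-113053) = 38360*(-113053) = -4336713080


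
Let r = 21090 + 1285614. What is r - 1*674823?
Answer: 631881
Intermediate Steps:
r = 1306704
r - 1*674823 = 1306704 - 1*674823 = 1306704 - 674823 = 631881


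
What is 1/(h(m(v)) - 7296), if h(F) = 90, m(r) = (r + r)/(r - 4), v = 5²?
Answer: -1/7206 ≈ -0.00013877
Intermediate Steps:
v = 25
m(r) = 2*r/(-4 + r) (m(r) = (2*r)/(-4 + r) = 2*r/(-4 + r))
1/(h(m(v)) - 7296) = 1/(90 - 7296) = 1/(-7206) = -1/7206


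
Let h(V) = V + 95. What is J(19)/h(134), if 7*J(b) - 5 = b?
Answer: 24/1603 ≈ 0.014972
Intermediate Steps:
J(b) = 5/7 + b/7
h(V) = 95 + V
J(19)/h(134) = (5/7 + (⅐)*19)/(95 + 134) = (5/7 + 19/7)/229 = (24/7)*(1/229) = 24/1603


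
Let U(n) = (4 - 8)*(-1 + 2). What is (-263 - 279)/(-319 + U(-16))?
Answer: 542/323 ≈ 1.6780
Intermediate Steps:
U(n) = -4 (U(n) = -4*1 = -4)
(-263 - 279)/(-319 + U(-16)) = (-263 - 279)/(-319 - 4) = -542/(-323) = -542*(-1/323) = 542/323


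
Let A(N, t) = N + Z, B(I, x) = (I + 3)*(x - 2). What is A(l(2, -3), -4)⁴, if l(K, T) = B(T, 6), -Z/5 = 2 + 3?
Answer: 390625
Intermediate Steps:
B(I, x) = (-2 + x)*(3 + I) (B(I, x) = (3 + I)*(-2 + x) = (-2 + x)*(3 + I))
Z = -25 (Z = -5*(2 + 3) = -5*5 = -25)
l(K, T) = 12 + 4*T (l(K, T) = -6 - 2*T + 3*6 + T*6 = -6 - 2*T + 18 + 6*T = 12 + 4*T)
A(N, t) = -25 + N (A(N, t) = N - 25 = -25 + N)
A(l(2, -3), -4)⁴ = (-25 + (12 + 4*(-3)))⁴ = (-25 + (12 - 12))⁴ = (-25 + 0)⁴ = (-25)⁴ = 390625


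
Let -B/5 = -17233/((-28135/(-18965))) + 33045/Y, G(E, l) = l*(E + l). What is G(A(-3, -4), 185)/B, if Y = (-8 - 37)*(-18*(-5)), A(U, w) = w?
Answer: 10174685130/17660883911 ≈ 0.57611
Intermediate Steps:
Y = -4050 (Y = -45*90 = -4050)
B = 17660883911/303858 (B = -5*(-17233/((-28135/(-18965))) + 33045/(-4050)) = -5*(-17233/((-28135*(-1/18965))) + 33045*(-1/4050)) = -5*(-17233/5627/3793 - 2203/270) = -5*(-17233*3793/5627 - 2203/270) = -5*(-65364769/5627 - 2203/270) = -5*(-17660883911/1519290) = 17660883911/303858 ≈ 58122.)
G(A(-3, -4), 185)/B = (185*(-4 + 185))/(17660883911/303858) = (185*181)*(303858/17660883911) = 33485*(303858/17660883911) = 10174685130/17660883911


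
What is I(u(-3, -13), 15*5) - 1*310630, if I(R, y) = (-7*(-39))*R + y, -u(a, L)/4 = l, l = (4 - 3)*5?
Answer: -316015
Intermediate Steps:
l = 5 (l = 1*5 = 5)
u(a, L) = -20 (u(a, L) = -4*5 = -20)
I(R, y) = y + 273*R (I(R, y) = 273*R + y = y + 273*R)
I(u(-3, -13), 15*5) - 1*310630 = (15*5 + 273*(-20)) - 1*310630 = (75 - 5460) - 310630 = -5385 - 310630 = -316015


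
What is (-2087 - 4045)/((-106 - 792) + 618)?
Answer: 219/10 ≈ 21.900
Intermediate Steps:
(-2087 - 4045)/((-106 - 792) + 618) = -6132/(-898 + 618) = -6132/(-280) = -6132*(-1/280) = 219/10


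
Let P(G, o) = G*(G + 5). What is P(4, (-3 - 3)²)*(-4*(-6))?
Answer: 864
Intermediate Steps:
P(G, o) = G*(5 + G)
P(4, (-3 - 3)²)*(-4*(-6)) = (4*(5 + 4))*(-4*(-6)) = (4*9)*24 = 36*24 = 864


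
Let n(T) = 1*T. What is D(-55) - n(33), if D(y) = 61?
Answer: 28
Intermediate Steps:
n(T) = T
D(-55) - n(33) = 61 - 1*33 = 61 - 33 = 28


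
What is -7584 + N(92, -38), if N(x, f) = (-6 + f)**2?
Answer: -5648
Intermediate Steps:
-7584 + N(92, -38) = -7584 + (-6 - 38)**2 = -7584 + (-44)**2 = -7584 + 1936 = -5648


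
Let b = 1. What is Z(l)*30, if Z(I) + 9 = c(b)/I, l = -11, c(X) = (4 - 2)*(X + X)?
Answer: -3090/11 ≈ -280.91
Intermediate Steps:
c(X) = 4*X (c(X) = 2*(2*X) = 4*X)
Z(I) = -9 + 4/I (Z(I) = -9 + (4*1)/I = -9 + 4/I)
Z(l)*30 = (-9 + 4/(-11))*30 = (-9 + 4*(-1/11))*30 = (-9 - 4/11)*30 = -103/11*30 = -3090/11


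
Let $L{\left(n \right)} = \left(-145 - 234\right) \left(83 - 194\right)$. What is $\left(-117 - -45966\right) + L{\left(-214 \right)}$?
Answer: $87918$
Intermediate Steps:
$L{\left(n \right)} = 42069$ ($L{\left(n \right)} = \left(-379\right) \left(-111\right) = 42069$)
$\left(-117 - -45966\right) + L{\left(-214 \right)} = \left(-117 - -45966\right) + 42069 = \left(-117 + 45966\right) + 42069 = 45849 + 42069 = 87918$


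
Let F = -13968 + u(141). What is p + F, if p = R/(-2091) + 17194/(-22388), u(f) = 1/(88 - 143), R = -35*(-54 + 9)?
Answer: -5994636551283/429121990 ≈ -13970.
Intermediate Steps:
R = 1575 (R = -35*(-45) = 1575)
u(f) = -1/55 (u(f) = 1/(-55) = -1/55)
F = -768241/55 (F = -13968 - 1/55 = -768241/55 ≈ -13968.)
p = -11868959/7802218 (p = 1575/(-2091) + 17194/(-22388) = 1575*(-1/2091) + 17194*(-1/22388) = -525/697 - 8597/11194 = -11868959/7802218 ≈ -1.5212)
p + F = -11868959/7802218 - 768241/55 = -5994636551283/429121990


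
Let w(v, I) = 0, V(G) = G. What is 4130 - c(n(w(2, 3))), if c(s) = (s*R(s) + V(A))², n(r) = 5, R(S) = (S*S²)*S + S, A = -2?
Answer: -9905774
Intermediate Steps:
R(S) = S + S⁴ (R(S) = S³*S + S = S⁴ + S = S + S⁴)
c(s) = (-2 + s*(s + s⁴))² (c(s) = (s*(s + s⁴) - 2)² = (-2 + s*(s + s⁴))²)
4130 - c(n(w(2, 3))) = 4130 - (-2 + 5² + 5⁵)² = 4130 - (-2 + 25 + 3125)² = 4130 - 1*3148² = 4130 - 1*9909904 = 4130 - 9909904 = -9905774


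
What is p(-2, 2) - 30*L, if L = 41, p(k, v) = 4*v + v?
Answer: -1220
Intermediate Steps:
p(k, v) = 5*v
p(-2, 2) - 30*L = 5*2 - 30*41 = 10 - 1230 = -1220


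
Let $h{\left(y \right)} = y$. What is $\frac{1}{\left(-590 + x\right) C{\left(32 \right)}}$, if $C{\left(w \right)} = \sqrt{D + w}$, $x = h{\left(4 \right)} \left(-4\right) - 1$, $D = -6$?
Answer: $- \frac{\sqrt{26}}{15782} \approx -0.00032309$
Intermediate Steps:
$x = -17$ ($x = 4 \left(-4\right) - 1 = -16 + \left(2 - 3\right) = -16 - 1 = -17$)
$C{\left(w \right)} = \sqrt{-6 + w}$
$\frac{1}{\left(-590 + x\right) C{\left(32 \right)}} = \frac{1}{\left(-590 - 17\right) \sqrt{-6 + 32}} = \frac{1}{\left(-607\right) \sqrt{26}} = - \frac{\frac{1}{26} \sqrt{26}}{607} = - \frac{\sqrt{26}}{15782}$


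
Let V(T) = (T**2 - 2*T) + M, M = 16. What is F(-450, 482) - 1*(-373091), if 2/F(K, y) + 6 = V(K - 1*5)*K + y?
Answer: 17456456676066/46788737 ≈ 3.7309e+5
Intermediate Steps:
V(T) = 16 + T**2 - 2*T (V(T) = (T**2 - 2*T) + 16 = 16 + T**2 - 2*T)
F(K, y) = 2/(-6 + y + K*(26 + (-5 + K)**2 - 2*K)) (F(K, y) = 2/(-6 + ((16 + (K - 1*5)**2 - 2*(K - 1*5))*K + y)) = 2/(-6 + ((16 + (K - 5)**2 - 2*(K - 5))*K + y)) = 2/(-6 + ((16 + (-5 + K)**2 - 2*(-5 + K))*K + y)) = 2/(-6 + ((16 + (-5 + K)**2 + (10 - 2*K))*K + y)) = 2/(-6 + ((26 + (-5 + K)**2 - 2*K)*K + y)) = 2/(-6 + (K*(26 + (-5 + K)**2 - 2*K) + y)) = 2/(-6 + (y + K*(26 + (-5 + K)**2 - 2*K))) = 2/(-6 + y + K*(26 + (-5 + K)**2 - 2*K)))
F(-450, 482) - 1*(-373091) = 2/(-6 + 482 - 450*(26 + (-5 - 450)**2 - 2*(-450))) - 1*(-373091) = 2/(-6 + 482 - 450*(26 + (-455)**2 + 900)) + 373091 = 2/(-6 + 482 - 450*(26 + 207025 + 900)) + 373091 = 2/(-6 + 482 - 450*207951) + 373091 = 2/(-6 + 482 - 93577950) + 373091 = 2/(-93577474) + 373091 = 2*(-1/93577474) + 373091 = -1/46788737 + 373091 = 17456456676066/46788737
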